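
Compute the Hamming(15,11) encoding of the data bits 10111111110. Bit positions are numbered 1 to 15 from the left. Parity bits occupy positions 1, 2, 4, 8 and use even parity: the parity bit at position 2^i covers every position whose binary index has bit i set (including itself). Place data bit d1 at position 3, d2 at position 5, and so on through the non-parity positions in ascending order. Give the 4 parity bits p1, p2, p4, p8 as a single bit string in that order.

Place data bits at non-power-of-two positions: b3=1, b5=0, b6=1, b7=1, b9=1, b10=1, b11=1, b12=1, b13=1, b14=1, b15=0.
p1 = XOR of data positions {3,5,7,9,11,13,15} = 1⊕0⊕1⊕1⊕1⊕1⊕0 = 1
p2 = XOR of data positions {3,6,7,10,11,14,15} = 1⊕1⊕1⊕1⊕1⊕1⊕0 = 0
p4 = XOR of data positions {5,6,7,12,13,14,15} = 0⊕1⊕1⊕1⊕1⊕1⊕0 = 1
p8 = XOR of data positions {9,10,11,12,13,14,15} = 1⊕1⊕1⊕1⊕1⊕1⊕0 = 0
Parity bits p1,p2,p4,p8 = 1010

1010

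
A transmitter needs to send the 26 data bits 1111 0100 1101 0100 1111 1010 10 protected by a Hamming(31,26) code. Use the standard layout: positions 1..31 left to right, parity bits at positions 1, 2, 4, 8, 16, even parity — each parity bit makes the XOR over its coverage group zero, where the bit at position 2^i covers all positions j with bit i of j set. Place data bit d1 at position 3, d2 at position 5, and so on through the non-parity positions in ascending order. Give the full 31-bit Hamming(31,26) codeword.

Place data bits at non-power-of-two positions: b3=1, b5=1, b6=1, b7=1, b9=0, b10=1, b11=0, b12=0, b13=1, b14=1, b15=0, b17=1, b18=0, b19=1, b20=0, b21=0, b22=1, b23=1, b24=1, b25=1, b26=1, b27=0, b28=1, b29=0, b30=1, b31=0.
p1 = XOR of data positions {3,5,7,9,11,13,15,17,19,21,23,25,27,29,31} = 1⊕1⊕1⊕0⊕0⊕1⊕0⊕1⊕1⊕0⊕1⊕1⊕0⊕0⊕0 = 0
p2 = XOR of data positions {3,6,7,10,11,14,15,18,19,22,23,26,27,30,31} = 1⊕1⊕1⊕1⊕0⊕1⊕0⊕0⊕1⊕1⊕1⊕1⊕0⊕1⊕0 = 0
p4 = XOR of data positions {5,6,7,12,13,14,15,20,21,22,23,28,29,30,31} = 1⊕1⊕1⊕0⊕1⊕1⊕0⊕0⊕0⊕1⊕1⊕1⊕0⊕1⊕0 = 1
p8 = XOR of data positions {9,10,11,12,13,14,15,24,25,26,27,28,29,30,31} = 0⊕1⊕0⊕0⊕1⊕1⊕0⊕1⊕1⊕1⊕0⊕1⊕0⊕1⊕0 = 0
p16 = XOR of data positions {17,18,19,20,21,22,23,24,25,26,27,28,29,30,31} = 1⊕0⊕1⊕0⊕0⊕1⊕1⊕1⊕1⊕1⊕0⊕1⊕0⊕1⊕0 = 1
Codeword b1..b31 = 0011111001001101101001111101010

0011111001001101101001111101010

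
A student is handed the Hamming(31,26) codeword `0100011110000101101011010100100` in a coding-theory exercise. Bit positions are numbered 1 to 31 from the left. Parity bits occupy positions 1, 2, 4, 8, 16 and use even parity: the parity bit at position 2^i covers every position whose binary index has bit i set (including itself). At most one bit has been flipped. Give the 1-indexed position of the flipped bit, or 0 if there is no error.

s1: b1⊕b3⊕b5⊕b7⊕b9⊕b11⊕b13⊕b15⊕b17⊕b19⊕b21⊕b23⊕b25⊕b27⊕b29⊕b31 = 0⊕0⊕0⊕1⊕1⊕0⊕0⊕0⊕1⊕1⊕1⊕0⊕0⊕0⊕1⊕0 = 0
s2: b2⊕b3⊕b6⊕b7⊕b10⊕b11⊕b14⊕b15⊕b18⊕b19⊕b22⊕b23⊕b26⊕b27⊕b30⊕b31 = 1⊕0⊕1⊕1⊕0⊕0⊕1⊕0⊕0⊕1⊕1⊕0⊕1⊕0⊕0⊕0 = 1
s4: b4⊕b5⊕b6⊕b7⊕b12⊕b13⊕b14⊕b15⊕b20⊕b21⊕b22⊕b23⊕b28⊕b29⊕b30⊕b31 = 0⊕0⊕1⊕1⊕0⊕0⊕1⊕0⊕0⊕1⊕1⊕0⊕0⊕1⊕0⊕0 = 0
s8: b8⊕b9⊕b10⊕b11⊕b12⊕b13⊕b14⊕b15⊕b24⊕b25⊕b26⊕b27⊕b28⊕b29⊕b30⊕b31 = 1⊕1⊕0⊕0⊕0⊕0⊕1⊕0⊕1⊕0⊕1⊕0⊕0⊕1⊕0⊕0 = 0
s16: b16⊕b17⊕b18⊕b19⊕b20⊕b21⊕b22⊕b23⊕b24⊕b25⊕b26⊕b27⊕b28⊕b29⊕b30⊕b31 = 1⊕1⊕0⊕1⊕0⊕1⊕1⊕0⊕1⊕0⊕1⊕0⊕0⊕1⊕0⊕0 = 0
Syndrome (s16...s1) = 00010 → position 2.

2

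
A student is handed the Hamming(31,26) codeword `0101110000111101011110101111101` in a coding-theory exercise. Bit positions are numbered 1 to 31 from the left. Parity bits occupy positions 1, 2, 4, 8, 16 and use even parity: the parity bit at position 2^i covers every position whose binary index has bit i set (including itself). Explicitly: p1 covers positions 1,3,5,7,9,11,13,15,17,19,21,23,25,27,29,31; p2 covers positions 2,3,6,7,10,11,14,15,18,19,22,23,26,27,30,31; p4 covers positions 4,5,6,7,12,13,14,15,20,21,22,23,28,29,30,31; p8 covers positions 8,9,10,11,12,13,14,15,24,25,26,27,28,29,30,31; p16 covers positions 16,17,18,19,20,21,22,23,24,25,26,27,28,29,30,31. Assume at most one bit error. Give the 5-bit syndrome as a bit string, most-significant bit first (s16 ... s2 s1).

s1: b1⊕b3⊕b5⊕b7⊕b9⊕b11⊕b13⊕b15⊕b17⊕b19⊕b21⊕b23⊕b25⊕b27⊕b29⊕b31 = 0⊕0⊕1⊕0⊕0⊕1⊕1⊕0⊕0⊕1⊕1⊕1⊕1⊕1⊕1⊕1 = 0
s2: b2⊕b3⊕b6⊕b7⊕b10⊕b11⊕b14⊕b15⊕b18⊕b19⊕b22⊕b23⊕b26⊕b27⊕b30⊕b31 = 1⊕0⊕1⊕0⊕0⊕1⊕1⊕0⊕1⊕1⊕0⊕1⊕1⊕1⊕0⊕1 = 0
s4: b4⊕b5⊕b6⊕b7⊕b12⊕b13⊕b14⊕b15⊕b20⊕b21⊕b22⊕b23⊕b28⊕b29⊕b30⊕b31 = 1⊕1⊕1⊕0⊕1⊕1⊕1⊕0⊕1⊕1⊕0⊕1⊕1⊕1⊕0⊕1 = 0
s8: b8⊕b9⊕b10⊕b11⊕b12⊕b13⊕b14⊕b15⊕b24⊕b25⊕b26⊕b27⊕b28⊕b29⊕b30⊕b31 = 0⊕0⊕0⊕1⊕1⊕1⊕1⊕0⊕0⊕1⊕1⊕1⊕1⊕1⊕0⊕1 = 0
s16: b16⊕b17⊕b18⊕b19⊕b20⊕b21⊕b22⊕b23⊕b24⊕b25⊕b26⊕b27⊕b28⊕b29⊕b30⊕b31 = 1⊕0⊕1⊕1⊕1⊕1⊕0⊕1⊕0⊕1⊕1⊕1⊕1⊕1⊕0⊕1 = 0
Syndrome (s16...s1) = 00000 → position 0 (no error).

00000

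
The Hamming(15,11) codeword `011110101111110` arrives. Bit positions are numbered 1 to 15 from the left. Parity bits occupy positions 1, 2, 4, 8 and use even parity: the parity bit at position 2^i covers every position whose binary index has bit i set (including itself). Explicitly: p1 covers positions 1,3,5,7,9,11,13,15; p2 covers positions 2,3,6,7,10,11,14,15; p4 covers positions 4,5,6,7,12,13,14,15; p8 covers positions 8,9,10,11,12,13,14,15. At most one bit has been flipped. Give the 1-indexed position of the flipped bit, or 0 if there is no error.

0

s1: b1⊕b3⊕b5⊕b7⊕b9⊕b11⊕b13⊕b15 = 0⊕1⊕1⊕1⊕1⊕1⊕1⊕0 = 0
s2: b2⊕b3⊕b6⊕b7⊕b10⊕b11⊕b14⊕b15 = 1⊕1⊕0⊕1⊕1⊕1⊕1⊕0 = 0
s4: b4⊕b5⊕b6⊕b7⊕b12⊕b13⊕b14⊕b15 = 1⊕1⊕0⊕1⊕1⊕1⊕1⊕0 = 0
s8: b8⊕b9⊕b10⊕b11⊕b12⊕b13⊕b14⊕b15 = 0⊕1⊕1⊕1⊕1⊕1⊕1⊕0 = 0
Syndrome (s8...s1) = 0000 → position 0 (no error).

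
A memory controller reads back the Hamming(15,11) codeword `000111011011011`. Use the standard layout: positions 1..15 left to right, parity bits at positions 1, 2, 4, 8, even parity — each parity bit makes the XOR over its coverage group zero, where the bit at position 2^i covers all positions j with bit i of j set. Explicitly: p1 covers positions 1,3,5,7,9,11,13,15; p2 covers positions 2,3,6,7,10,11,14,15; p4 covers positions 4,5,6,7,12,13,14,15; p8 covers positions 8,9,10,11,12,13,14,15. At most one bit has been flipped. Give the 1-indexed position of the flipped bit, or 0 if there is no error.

s1: b1⊕b3⊕b5⊕b7⊕b9⊕b11⊕b13⊕b15 = 0⊕0⊕1⊕0⊕1⊕1⊕0⊕1 = 0
s2: b2⊕b3⊕b6⊕b7⊕b10⊕b11⊕b14⊕b15 = 0⊕0⊕1⊕0⊕0⊕1⊕1⊕1 = 0
s4: b4⊕b5⊕b6⊕b7⊕b12⊕b13⊕b14⊕b15 = 1⊕1⊕1⊕0⊕1⊕0⊕1⊕1 = 0
s8: b8⊕b9⊕b10⊕b11⊕b12⊕b13⊕b14⊕b15 = 1⊕1⊕0⊕1⊕1⊕0⊕1⊕1 = 0
Syndrome (s8...s1) = 0000 → position 0 (no error).

0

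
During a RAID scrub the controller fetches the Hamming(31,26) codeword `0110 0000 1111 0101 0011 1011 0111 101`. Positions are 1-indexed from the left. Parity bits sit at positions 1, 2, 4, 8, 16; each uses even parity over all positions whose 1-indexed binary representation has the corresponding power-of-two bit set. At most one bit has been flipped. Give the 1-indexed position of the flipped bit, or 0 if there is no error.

25

s1: b1⊕b3⊕b5⊕b7⊕b9⊕b11⊕b13⊕b15⊕b17⊕b19⊕b21⊕b23⊕b25⊕b27⊕b29⊕b31 = 0⊕1⊕0⊕0⊕1⊕1⊕0⊕0⊕0⊕1⊕1⊕1⊕0⊕1⊕1⊕1 = 1
s2: b2⊕b3⊕b6⊕b7⊕b10⊕b11⊕b14⊕b15⊕b18⊕b19⊕b22⊕b23⊕b26⊕b27⊕b30⊕b31 = 1⊕1⊕0⊕0⊕1⊕1⊕1⊕0⊕0⊕1⊕0⊕1⊕1⊕1⊕0⊕1 = 0
s4: b4⊕b5⊕b6⊕b7⊕b12⊕b13⊕b14⊕b15⊕b20⊕b21⊕b22⊕b23⊕b28⊕b29⊕b30⊕b31 = 0⊕0⊕0⊕0⊕1⊕0⊕1⊕0⊕1⊕1⊕0⊕1⊕1⊕1⊕0⊕1 = 0
s8: b8⊕b9⊕b10⊕b11⊕b12⊕b13⊕b14⊕b15⊕b24⊕b25⊕b26⊕b27⊕b28⊕b29⊕b30⊕b31 = 0⊕1⊕1⊕1⊕1⊕0⊕1⊕0⊕1⊕0⊕1⊕1⊕1⊕1⊕0⊕1 = 1
s16: b16⊕b17⊕b18⊕b19⊕b20⊕b21⊕b22⊕b23⊕b24⊕b25⊕b26⊕b27⊕b28⊕b29⊕b30⊕b31 = 1⊕0⊕0⊕1⊕1⊕1⊕0⊕1⊕1⊕0⊕1⊕1⊕1⊕1⊕0⊕1 = 1
Syndrome (s16...s1) = 11001 → position 25.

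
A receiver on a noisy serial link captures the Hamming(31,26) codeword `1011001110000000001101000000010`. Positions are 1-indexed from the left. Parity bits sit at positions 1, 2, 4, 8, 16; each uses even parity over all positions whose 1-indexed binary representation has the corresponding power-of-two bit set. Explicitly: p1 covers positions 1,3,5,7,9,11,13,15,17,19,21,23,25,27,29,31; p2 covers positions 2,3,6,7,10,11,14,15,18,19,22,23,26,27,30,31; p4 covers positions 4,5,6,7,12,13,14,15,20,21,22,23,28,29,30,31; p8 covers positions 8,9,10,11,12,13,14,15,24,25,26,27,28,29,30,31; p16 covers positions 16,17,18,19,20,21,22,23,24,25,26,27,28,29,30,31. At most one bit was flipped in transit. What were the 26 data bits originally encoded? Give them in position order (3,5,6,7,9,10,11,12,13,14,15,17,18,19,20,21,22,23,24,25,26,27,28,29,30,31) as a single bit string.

s1: b1⊕b3⊕b5⊕b7⊕b9⊕b11⊕b13⊕b15⊕b17⊕b19⊕b21⊕b23⊕b25⊕b27⊕b29⊕b31 = 1⊕1⊕0⊕1⊕1⊕0⊕0⊕0⊕0⊕1⊕0⊕0⊕0⊕0⊕0⊕0 = 1
s2: b2⊕b3⊕b6⊕b7⊕b10⊕b11⊕b14⊕b15⊕b18⊕b19⊕b22⊕b23⊕b26⊕b27⊕b30⊕b31 = 0⊕1⊕0⊕1⊕0⊕0⊕0⊕0⊕0⊕1⊕1⊕0⊕0⊕0⊕1⊕0 = 1
s4: b4⊕b5⊕b6⊕b7⊕b12⊕b13⊕b14⊕b15⊕b20⊕b21⊕b22⊕b23⊕b28⊕b29⊕b30⊕b31 = 1⊕0⊕0⊕1⊕0⊕0⊕0⊕0⊕1⊕0⊕1⊕0⊕0⊕0⊕1⊕0 = 1
s8: b8⊕b9⊕b10⊕b11⊕b12⊕b13⊕b14⊕b15⊕b24⊕b25⊕b26⊕b27⊕b28⊕b29⊕b30⊕b31 = 1⊕1⊕0⊕0⊕0⊕0⊕0⊕0⊕0⊕0⊕0⊕0⊕0⊕0⊕1⊕0 = 1
s16: b16⊕b17⊕b18⊕b19⊕b20⊕b21⊕b22⊕b23⊕b24⊕b25⊕b26⊕b27⊕b28⊕b29⊕b30⊕b31 = 0⊕0⊕0⊕1⊕1⊕0⊕1⊕0⊕0⊕0⊕0⊕0⊕0⊕0⊕1⊕0 = 0
Syndrome (s16...s1) = 01111 → position 15.
Flip bit 15: corrected codeword = 1011001110000010001101000000010
Data bits at positions 3,5,6,7,9,10,11,12,13,14,15,17,18,19,20,21,22,23,24,25,26,27,28,29,30,31: 10011000001001101000000010

10011000001001101000000010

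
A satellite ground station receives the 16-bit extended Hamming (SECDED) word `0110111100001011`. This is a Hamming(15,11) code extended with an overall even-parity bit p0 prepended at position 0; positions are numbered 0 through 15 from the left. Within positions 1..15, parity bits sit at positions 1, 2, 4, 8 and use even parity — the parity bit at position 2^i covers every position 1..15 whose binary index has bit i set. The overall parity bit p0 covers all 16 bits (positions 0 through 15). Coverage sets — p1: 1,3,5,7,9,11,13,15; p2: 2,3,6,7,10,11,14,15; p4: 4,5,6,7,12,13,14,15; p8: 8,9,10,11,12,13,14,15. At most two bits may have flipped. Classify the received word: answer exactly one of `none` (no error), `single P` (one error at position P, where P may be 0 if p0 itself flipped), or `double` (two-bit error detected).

single 14

s1: b1⊕b3⊕b5⊕b7⊕b9⊕b11⊕b13⊕b15 = 1⊕0⊕1⊕1⊕0⊕0⊕0⊕1 = 0
s2: b2⊕b3⊕b6⊕b7⊕b10⊕b11⊕b14⊕b15 = 1⊕0⊕1⊕1⊕0⊕0⊕1⊕1 = 1
s4: b4⊕b5⊕b6⊕b7⊕b12⊕b13⊕b14⊕b15 = 1⊕1⊕1⊕1⊕1⊕0⊕1⊕1 = 1
s8: b8⊕b9⊕b10⊕b11⊕b12⊕b13⊕b14⊕b15 = 0⊕0⊕0⊕0⊕1⊕0⊕1⊕1 = 1
Syndrome (s8...s1) = 1110 → position 14.
Overall parity (XOR of all 16 bits, including p0): 0⊕1⊕1⊕0⊕1⊕1⊕1⊕1⊕0⊕0⊕0⊕0⊕1⊕0⊕1⊕1 = 1
Overall=1, syndrome position=14 → single-bit error at position 14.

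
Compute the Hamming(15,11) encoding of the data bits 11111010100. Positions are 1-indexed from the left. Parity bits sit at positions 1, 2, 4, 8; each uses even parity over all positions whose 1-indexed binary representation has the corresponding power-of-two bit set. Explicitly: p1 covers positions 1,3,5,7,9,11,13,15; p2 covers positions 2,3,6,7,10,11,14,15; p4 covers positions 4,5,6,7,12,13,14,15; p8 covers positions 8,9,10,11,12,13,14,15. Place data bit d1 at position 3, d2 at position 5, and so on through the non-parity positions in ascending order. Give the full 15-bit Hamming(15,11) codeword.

Place data bits at non-power-of-two positions: b3=1, b5=1, b6=1, b7=1, b9=1, b10=0, b11=1, b12=0, b13=1, b14=0, b15=0.
p1 = XOR of data positions {3,5,7,9,11,13,15} = 1⊕1⊕1⊕1⊕1⊕1⊕0 = 0
p2 = XOR of data positions {3,6,7,10,11,14,15} = 1⊕1⊕1⊕0⊕1⊕0⊕0 = 0
p4 = XOR of data positions {5,6,7,12,13,14,15} = 1⊕1⊕1⊕0⊕1⊕0⊕0 = 0
p8 = XOR of data positions {9,10,11,12,13,14,15} = 1⊕0⊕1⊕0⊕1⊕0⊕0 = 1
Codeword b1..b15 = 001011111010100

001011111010100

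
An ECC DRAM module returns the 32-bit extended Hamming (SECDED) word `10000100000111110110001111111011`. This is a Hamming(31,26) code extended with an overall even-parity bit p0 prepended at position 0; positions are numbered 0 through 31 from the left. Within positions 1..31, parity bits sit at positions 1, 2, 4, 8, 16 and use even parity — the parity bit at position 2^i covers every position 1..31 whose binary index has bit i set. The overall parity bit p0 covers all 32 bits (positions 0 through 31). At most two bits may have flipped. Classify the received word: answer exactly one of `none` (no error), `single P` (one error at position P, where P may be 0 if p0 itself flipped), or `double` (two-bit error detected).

s1: b1⊕b3⊕b5⊕b7⊕b9⊕b11⊕b13⊕b15⊕b17⊕b19⊕b21⊕b23⊕b25⊕b27⊕b29⊕b31 = 0⊕0⊕1⊕0⊕0⊕1⊕1⊕1⊕1⊕0⊕0⊕1⊕1⊕1⊕0⊕1 = 1
s2: b2⊕b3⊕b6⊕b7⊕b10⊕b11⊕b14⊕b15⊕b18⊕b19⊕b22⊕b23⊕b26⊕b27⊕b30⊕b31 = 0⊕0⊕0⊕0⊕0⊕1⊕1⊕1⊕1⊕0⊕1⊕1⊕1⊕1⊕1⊕1 = 0
s4: b4⊕b5⊕b6⊕b7⊕b12⊕b13⊕b14⊕b15⊕b20⊕b21⊕b22⊕b23⊕b28⊕b29⊕b30⊕b31 = 0⊕1⊕0⊕0⊕1⊕1⊕1⊕1⊕0⊕0⊕1⊕1⊕1⊕0⊕1⊕1 = 0
s8: b8⊕b9⊕b10⊕b11⊕b12⊕b13⊕b14⊕b15⊕b24⊕b25⊕b26⊕b27⊕b28⊕b29⊕b30⊕b31 = 0⊕0⊕0⊕1⊕1⊕1⊕1⊕1⊕1⊕1⊕1⊕1⊕1⊕0⊕1⊕1 = 0
s16: b16⊕b17⊕b18⊕b19⊕b20⊕b21⊕b22⊕b23⊕b24⊕b25⊕b26⊕b27⊕b28⊕b29⊕b30⊕b31 = 0⊕1⊕1⊕0⊕0⊕0⊕1⊕1⊕1⊕1⊕1⊕1⊕1⊕0⊕1⊕1 = 1
Syndrome (s16...s1) = 10001 → position 17.
Overall parity (XOR of all 32 bits, including p0): 1⊕0⊕0⊕0⊕0⊕1⊕0⊕0⊕0⊕0⊕0⊕1⊕1⊕1⊕1⊕1⊕0⊕1⊕1⊕0⊕0⊕0⊕1⊕1⊕1⊕1⊕1⊕1⊕1⊕0⊕1⊕1 = 0
Overall=0, syndrome position=17 → double-bit error detected (uncorrectable).

double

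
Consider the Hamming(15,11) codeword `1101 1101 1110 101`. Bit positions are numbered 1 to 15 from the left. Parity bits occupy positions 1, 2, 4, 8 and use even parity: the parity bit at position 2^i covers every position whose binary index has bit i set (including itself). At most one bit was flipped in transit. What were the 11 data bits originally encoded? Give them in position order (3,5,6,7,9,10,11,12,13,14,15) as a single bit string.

s1: b1⊕b3⊕b5⊕b7⊕b9⊕b11⊕b13⊕b15 = 1⊕0⊕1⊕0⊕1⊕1⊕1⊕1 = 0
s2: b2⊕b3⊕b6⊕b7⊕b10⊕b11⊕b14⊕b15 = 1⊕0⊕1⊕0⊕1⊕1⊕0⊕1 = 1
s4: b4⊕b5⊕b6⊕b7⊕b12⊕b13⊕b14⊕b15 = 1⊕1⊕1⊕0⊕0⊕1⊕0⊕1 = 1
s8: b8⊕b9⊕b10⊕b11⊕b12⊕b13⊕b14⊕b15 = 1⊕1⊕1⊕1⊕0⊕1⊕0⊕1 = 0
Syndrome (s8...s1) = 0110 → position 6.
Flip bit 6: corrected codeword = 110110011110101
Data bits at positions 3,5,6,7,9,10,11,12,13,14,15: 01001110101

01001110101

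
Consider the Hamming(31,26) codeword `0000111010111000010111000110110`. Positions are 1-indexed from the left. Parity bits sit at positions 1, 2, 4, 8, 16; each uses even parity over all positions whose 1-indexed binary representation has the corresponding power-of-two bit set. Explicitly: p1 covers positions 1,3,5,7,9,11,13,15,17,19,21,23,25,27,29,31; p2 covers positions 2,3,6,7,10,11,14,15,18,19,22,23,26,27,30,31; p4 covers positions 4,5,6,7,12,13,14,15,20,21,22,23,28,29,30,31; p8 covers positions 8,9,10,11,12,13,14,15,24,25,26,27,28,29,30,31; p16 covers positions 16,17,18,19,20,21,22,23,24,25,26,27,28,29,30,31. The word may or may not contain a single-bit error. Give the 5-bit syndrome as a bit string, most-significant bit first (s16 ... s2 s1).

00000

s1: b1⊕b3⊕b5⊕b7⊕b9⊕b11⊕b13⊕b15⊕b17⊕b19⊕b21⊕b23⊕b25⊕b27⊕b29⊕b31 = 0⊕0⊕1⊕1⊕1⊕1⊕1⊕0⊕0⊕0⊕1⊕0⊕0⊕1⊕1⊕0 = 0
s2: b2⊕b3⊕b6⊕b7⊕b10⊕b11⊕b14⊕b15⊕b18⊕b19⊕b22⊕b23⊕b26⊕b27⊕b30⊕b31 = 0⊕0⊕1⊕1⊕0⊕1⊕0⊕0⊕1⊕0⊕1⊕0⊕1⊕1⊕1⊕0 = 0
s4: b4⊕b5⊕b6⊕b7⊕b12⊕b13⊕b14⊕b15⊕b20⊕b21⊕b22⊕b23⊕b28⊕b29⊕b30⊕b31 = 0⊕1⊕1⊕1⊕1⊕1⊕0⊕0⊕1⊕1⊕1⊕0⊕0⊕1⊕1⊕0 = 0
s8: b8⊕b9⊕b10⊕b11⊕b12⊕b13⊕b14⊕b15⊕b24⊕b25⊕b26⊕b27⊕b28⊕b29⊕b30⊕b31 = 0⊕1⊕0⊕1⊕1⊕1⊕0⊕0⊕0⊕0⊕1⊕1⊕0⊕1⊕1⊕0 = 0
s16: b16⊕b17⊕b18⊕b19⊕b20⊕b21⊕b22⊕b23⊕b24⊕b25⊕b26⊕b27⊕b28⊕b29⊕b30⊕b31 = 0⊕0⊕1⊕0⊕1⊕1⊕1⊕0⊕0⊕0⊕1⊕1⊕0⊕1⊕1⊕0 = 0
Syndrome (s16...s1) = 00000 → position 0 (no error).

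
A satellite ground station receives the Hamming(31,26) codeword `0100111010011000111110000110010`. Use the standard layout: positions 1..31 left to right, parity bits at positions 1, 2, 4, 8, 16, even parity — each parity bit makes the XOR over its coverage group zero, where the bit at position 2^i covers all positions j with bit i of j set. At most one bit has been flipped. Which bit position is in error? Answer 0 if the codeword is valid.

0

s1: b1⊕b3⊕b5⊕b7⊕b9⊕b11⊕b13⊕b15⊕b17⊕b19⊕b21⊕b23⊕b25⊕b27⊕b29⊕b31 = 0⊕0⊕1⊕1⊕1⊕0⊕1⊕0⊕1⊕1⊕1⊕0⊕0⊕1⊕0⊕0 = 0
s2: b2⊕b3⊕b6⊕b7⊕b10⊕b11⊕b14⊕b15⊕b18⊕b19⊕b22⊕b23⊕b26⊕b27⊕b30⊕b31 = 1⊕0⊕1⊕1⊕0⊕0⊕0⊕0⊕1⊕1⊕0⊕0⊕1⊕1⊕1⊕0 = 0
s4: b4⊕b5⊕b6⊕b7⊕b12⊕b13⊕b14⊕b15⊕b20⊕b21⊕b22⊕b23⊕b28⊕b29⊕b30⊕b31 = 0⊕1⊕1⊕1⊕1⊕1⊕0⊕0⊕1⊕1⊕0⊕0⊕0⊕0⊕1⊕0 = 0
s8: b8⊕b9⊕b10⊕b11⊕b12⊕b13⊕b14⊕b15⊕b24⊕b25⊕b26⊕b27⊕b28⊕b29⊕b30⊕b31 = 0⊕1⊕0⊕0⊕1⊕1⊕0⊕0⊕0⊕0⊕1⊕1⊕0⊕0⊕1⊕0 = 0
s16: b16⊕b17⊕b18⊕b19⊕b20⊕b21⊕b22⊕b23⊕b24⊕b25⊕b26⊕b27⊕b28⊕b29⊕b30⊕b31 = 0⊕1⊕1⊕1⊕1⊕1⊕0⊕0⊕0⊕0⊕1⊕1⊕0⊕0⊕1⊕0 = 0
Syndrome (s16...s1) = 00000 → position 0 (no error).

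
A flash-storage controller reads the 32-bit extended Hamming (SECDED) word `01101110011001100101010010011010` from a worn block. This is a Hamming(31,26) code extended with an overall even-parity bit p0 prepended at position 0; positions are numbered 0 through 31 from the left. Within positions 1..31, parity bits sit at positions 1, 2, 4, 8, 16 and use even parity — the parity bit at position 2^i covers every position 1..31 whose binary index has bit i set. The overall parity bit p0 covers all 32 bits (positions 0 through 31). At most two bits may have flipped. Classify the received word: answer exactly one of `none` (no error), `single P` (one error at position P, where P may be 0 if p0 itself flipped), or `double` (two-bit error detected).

s1: b1⊕b3⊕b5⊕b7⊕b9⊕b11⊕b13⊕b15⊕b17⊕b19⊕b21⊕b23⊕b25⊕b27⊕b29⊕b31 = 1⊕0⊕1⊕0⊕1⊕0⊕1⊕0⊕1⊕1⊕1⊕0⊕0⊕1⊕0⊕0 = 0
s2: b2⊕b3⊕b6⊕b7⊕b10⊕b11⊕b14⊕b15⊕b18⊕b19⊕b22⊕b23⊕b26⊕b27⊕b30⊕b31 = 1⊕0⊕1⊕0⊕1⊕0⊕1⊕0⊕0⊕1⊕0⊕0⊕0⊕1⊕1⊕0 = 1
s4: b4⊕b5⊕b6⊕b7⊕b12⊕b13⊕b14⊕b15⊕b20⊕b21⊕b22⊕b23⊕b28⊕b29⊕b30⊕b31 = 1⊕1⊕1⊕0⊕0⊕1⊕1⊕0⊕0⊕1⊕0⊕0⊕1⊕0⊕1⊕0 = 0
s8: b8⊕b9⊕b10⊕b11⊕b12⊕b13⊕b14⊕b15⊕b24⊕b25⊕b26⊕b27⊕b28⊕b29⊕b30⊕b31 = 0⊕1⊕1⊕0⊕0⊕1⊕1⊕0⊕1⊕0⊕0⊕1⊕1⊕0⊕1⊕0 = 0
s16: b16⊕b17⊕b18⊕b19⊕b20⊕b21⊕b22⊕b23⊕b24⊕b25⊕b26⊕b27⊕b28⊕b29⊕b30⊕b31 = 0⊕1⊕0⊕1⊕0⊕1⊕0⊕0⊕1⊕0⊕0⊕1⊕1⊕0⊕1⊕0 = 1
Syndrome (s16...s1) = 10010 → position 18.
Overall parity (XOR of all 32 bits, including p0): 0⊕1⊕1⊕0⊕1⊕1⊕1⊕0⊕0⊕1⊕1⊕0⊕0⊕1⊕1⊕0⊕0⊕1⊕0⊕1⊕0⊕1⊕0⊕0⊕1⊕0⊕0⊕1⊕1⊕0⊕1⊕0 = 0
Overall=0, syndrome position=18 → double-bit error detected (uncorrectable).

double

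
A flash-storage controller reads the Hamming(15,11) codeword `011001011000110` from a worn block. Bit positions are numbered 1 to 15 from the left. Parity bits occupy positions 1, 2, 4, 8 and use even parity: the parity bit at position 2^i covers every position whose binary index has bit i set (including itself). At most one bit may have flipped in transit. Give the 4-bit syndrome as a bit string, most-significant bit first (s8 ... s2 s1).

s1: b1⊕b3⊕b5⊕b7⊕b9⊕b11⊕b13⊕b15 = 0⊕1⊕0⊕0⊕1⊕0⊕1⊕0 = 1
s2: b2⊕b3⊕b6⊕b7⊕b10⊕b11⊕b14⊕b15 = 1⊕1⊕1⊕0⊕0⊕0⊕1⊕0 = 0
s4: b4⊕b5⊕b6⊕b7⊕b12⊕b13⊕b14⊕b15 = 0⊕0⊕1⊕0⊕0⊕1⊕1⊕0 = 1
s8: b8⊕b9⊕b10⊕b11⊕b12⊕b13⊕b14⊕b15 = 1⊕1⊕0⊕0⊕0⊕1⊕1⊕0 = 0
Syndrome (s8...s1) = 0101 → position 5.

0101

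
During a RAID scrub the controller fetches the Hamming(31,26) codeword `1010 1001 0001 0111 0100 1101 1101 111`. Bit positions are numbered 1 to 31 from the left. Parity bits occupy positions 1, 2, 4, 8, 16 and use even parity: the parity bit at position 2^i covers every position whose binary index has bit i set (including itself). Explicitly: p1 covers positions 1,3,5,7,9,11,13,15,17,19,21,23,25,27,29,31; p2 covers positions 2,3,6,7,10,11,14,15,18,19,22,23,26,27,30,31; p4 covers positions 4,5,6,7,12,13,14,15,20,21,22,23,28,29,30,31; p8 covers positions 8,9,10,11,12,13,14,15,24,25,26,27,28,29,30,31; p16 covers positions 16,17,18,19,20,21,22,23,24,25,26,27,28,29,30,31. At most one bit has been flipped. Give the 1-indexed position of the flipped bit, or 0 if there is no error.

s1: b1⊕b3⊕b5⊕b7⊕b9⊕b11⊕b13⊕b15⊕b17⊕b19⊕b21⊕b23⊕b25⊕b27⊕b29⊕b31 = 1⊕1⊕1⊕0⊕0⊕0⊕0⊕1⊕0⊕0⊕1⊕0⊕1⊕0⊕1⊕1 = 0
s2: b2⊕b3⊕b6⊕b7⊕b10⊕b11⊕b14⊕b15⊕b18⊕b19⊕b22⊕b23⊕b26⊕b27⊕b30⊕b31 = 0⊕1⊕0⊕0⊕0⊕0⊕1⊕1⊕1⊕0⊕1⊕0⊕1⊕0⊕1⊕1 = 0
s4: b4⊕b5⊕b6⊕b7⊕b12⊕b13⊕b14⊕b15⊕b20⊕b21⊕b22⊕b23⊕b28⊕b29⊕b30⊕b31 = 0⊕1⊕0⊕0⊕1⊕0⊕1⊕1⊕0⊕1⊕1⊕0⊕1⊕1⊕1⊕1 = 0
s8: b8⊕b9⊕b10⊕b11⊕b12⊕b13⊕b14⊕b15⊕b24⊕b25⊕b26⊕b27⊕b28⊕b29⊕b30⊕b31 = 1⊕0⊕0⊕0⊕1⊕0⊕1⊕1⊕1⊕1⊕1⊕0⊕1⊕1⊕1⊕1 = 1
s16: b16⊕b17⊕b18⊕b19⊕b20⊕b21⊕b22⊕b23⊕b24⊕b25⊕b26⊕b27⊕b28⊕b29⊕b30⊕b31 = 1⊕0⊕1⊕0⊕0⊕1⊕1⊕0⊕1⊕1⊕1⊕0⊕1⊕1⊕1⊕1 = 1
Syndrome (s16...s1) = 11000 → position 24.

24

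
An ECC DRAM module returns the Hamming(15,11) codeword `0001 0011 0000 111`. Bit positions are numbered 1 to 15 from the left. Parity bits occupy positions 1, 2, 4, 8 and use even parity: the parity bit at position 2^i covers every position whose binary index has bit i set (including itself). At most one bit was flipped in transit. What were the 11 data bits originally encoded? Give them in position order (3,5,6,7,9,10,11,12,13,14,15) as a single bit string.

s1: b1⊕b3⊕b5⊕b7⊕b9⊕b11⊕b13⊕b15 = 0⊕0⊕0⊕1⊕0⊕0⊕1⊕1 = 1
s2: b2⊕b3⊕b6⊕b7⊕b10⊕b11⊕b14⊕b15 = 0⊕0⊕0⊕1⊕0⊕0⊕1⊕1 = 1
s4: b4⊕b5⊕b6⊕b7⊕b12⊕b13⊕b14⊕b15 = 1⊕0⊕0⊕1⊕0⊕1⊕1⊕1 = 1
s8: b8⊕b9⊕b10⊕b11⊕b12⊕b13⊕b14⊕b15 = 1⊕0⊕0⊕0⊕0⊕1⊕1⊕1 = 0
Syndrome (s8...s1) = 0111 → position 7.
Flip bit 7: corrected codeword = 000100010000111
Data bits at positions 3,5,6,7,9,10,11,12,13,14,15: 00000000111

00000000111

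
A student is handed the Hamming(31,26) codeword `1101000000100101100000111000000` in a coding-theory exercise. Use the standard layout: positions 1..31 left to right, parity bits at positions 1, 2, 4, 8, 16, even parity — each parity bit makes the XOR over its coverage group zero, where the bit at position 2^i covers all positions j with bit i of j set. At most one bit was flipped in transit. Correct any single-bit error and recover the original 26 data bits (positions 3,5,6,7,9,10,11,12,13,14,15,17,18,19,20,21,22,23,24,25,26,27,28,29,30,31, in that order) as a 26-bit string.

s1: b1⊕b3⊕b5⊕b7⊕b9⊕b11⊕b13⊕b15⊕b17⊕b19⊕b21⊕b23⊕b25⊕b27⊕b29⊕b31 = 1⊕0⊕0⊕0⊕0⊕1⊕0⊕0⊕1⊕0⊕0⊕1⊕1⊕0⊕0⊕0 = 1
s2: b2⊕b3⊕b6⊕b7⊕b10⊕b11⊕b14⊕b15⊕b18⊕b19⊕b22⊕b23⊕b26⊕b27⊕b30⊕b31 = 1⊕0⊕0⊕0⊕0⊕1⊕1⊕0⊕0⊕0⊕0⊕1⊕0⊕0⊕0⊕0 = 0
s4: b4⊕b5⊕b6⊕b7⊕b12⊕b13⊕b14⊕b15⊕b20⊕b21⊕b22⊕b23⊕b28⊕b29⊕b30⊕b31 = 1⊕0⊕0⊕0⊕0⊕0⊕1⊕0⊕0⊕0⊕0⊕1⊕0⊕0⊕0⊕0 = 1
s8: b8⊕b9⊕b10⊕b11⊕b12⊕b13⊕b14⊕b15⊕b24⊕b25⊕b26⊕b27⊕b28⊕b29⊕b30⊕b31 = 0⊕0⊕0⊕1⊕0⊕0⊕1⊕0⊕1⊕1⊕0⊕0⊕0⊕0⊕0⊕0 = 0
s16: b16⊕b17⊕b18⊕b19⊕b20⊕b21⊕b22⊕b23⊕b24⊕b25⊕b26⊕b27⊕b28⊕b29⊕b30⊕b31 = 1⊕1⊕0⊕0⊕0⊕0⊕0⊕1⊕1⊕1⊕0⊕0⊕0⊕0⊕0⊕0 = 1
Syndrome (s16...s1) = 10101 → position 21.
Flip bit 21: corrected codeword = 1101000000100101100010111000000
Data bits at positions 3,5,6,7,9,10,11,12,13,14,15,17,18,19,20,21,22,23,24,25,26,27,28,29,30,31: 00000010010100010111000000

00000010010100010111000000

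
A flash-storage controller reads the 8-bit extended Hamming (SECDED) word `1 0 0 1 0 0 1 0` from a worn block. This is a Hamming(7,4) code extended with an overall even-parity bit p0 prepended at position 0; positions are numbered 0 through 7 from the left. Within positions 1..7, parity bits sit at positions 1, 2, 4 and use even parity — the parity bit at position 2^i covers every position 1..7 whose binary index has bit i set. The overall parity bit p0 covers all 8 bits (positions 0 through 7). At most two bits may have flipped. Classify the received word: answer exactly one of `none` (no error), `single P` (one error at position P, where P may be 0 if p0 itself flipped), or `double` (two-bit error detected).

s1: b1⊕b3⊕b5⊕b7 = 0⊕1⊕0⊕0 = 1
s2: b2⊕b3⊕b6⊕b7 = 0⊕1⊕1⊕0 = 0
s4: b4⊕b5⊕b6⊕b7 = 0⊕0⊕1⊕0 = 1
Syndrome (s4...s1) = 101 → position 5.
Overall parity (XOR of all 8 bits, including p0): 1⊕0⊕0⊕1⊕0⊕0⊕1⊕0 = 1
Overall=1, syndrome position=5 → single-bit error at position 5.

single 5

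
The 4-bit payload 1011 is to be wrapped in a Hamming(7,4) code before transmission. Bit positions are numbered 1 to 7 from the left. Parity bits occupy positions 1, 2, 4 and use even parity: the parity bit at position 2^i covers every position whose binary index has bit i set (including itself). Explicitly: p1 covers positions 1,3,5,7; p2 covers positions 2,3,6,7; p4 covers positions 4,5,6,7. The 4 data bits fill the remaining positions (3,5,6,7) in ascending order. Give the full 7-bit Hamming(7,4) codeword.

Place data bits at non-power-of-two positions: b3=1, b5=0, b6=1, b7=1.
p1 = XOR of data positions {3,5,7} = 1⊕0⊕1 = 0
p2 = XOR of data positions {3,6,7} = 1⊕1⊕1 = 1
p4 = XOR of data positions {5,6,7} = 0⊕1⊕1 = 0
Codeword b1..b7 = 0110011

0110011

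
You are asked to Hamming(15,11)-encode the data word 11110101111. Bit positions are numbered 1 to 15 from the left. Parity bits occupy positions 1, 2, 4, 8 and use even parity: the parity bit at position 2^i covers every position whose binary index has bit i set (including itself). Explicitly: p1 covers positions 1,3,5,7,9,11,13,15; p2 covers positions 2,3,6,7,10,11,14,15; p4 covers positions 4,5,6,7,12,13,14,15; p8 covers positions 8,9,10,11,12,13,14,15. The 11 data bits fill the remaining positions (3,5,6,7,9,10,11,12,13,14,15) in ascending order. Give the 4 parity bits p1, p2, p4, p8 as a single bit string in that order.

Place data bits at non-power-of-two positions: b3=1, b5=1, b6=1, b7=1, b9=0, b10=1, b11=0, b12=1, b13=1, b14=1, b15=1.
p1 = XOR of data positions {3,5,7,9,11,13,15} = 1⊕1⊕1⊕0⊕0⊕1⊕1 = 1
p2 = XOR of data positions {3,6,7,10,11,14,15} = 1⊕1⊕1⊕1⊕0⊕1⊕1 = 0
p4 = XOR of data positions {5,6,7,12,13,14,15} = 1⊕1⊕1⊕1⊕1⊕1⊕1 = 1
p8 = XOR of data positions {9,10,11,12,13,14,15} = 0⊕1⊕0⊕1⊕1⊕1⊕1 = 1
Parity bits p1,p2,p4,p8 = 1011

1011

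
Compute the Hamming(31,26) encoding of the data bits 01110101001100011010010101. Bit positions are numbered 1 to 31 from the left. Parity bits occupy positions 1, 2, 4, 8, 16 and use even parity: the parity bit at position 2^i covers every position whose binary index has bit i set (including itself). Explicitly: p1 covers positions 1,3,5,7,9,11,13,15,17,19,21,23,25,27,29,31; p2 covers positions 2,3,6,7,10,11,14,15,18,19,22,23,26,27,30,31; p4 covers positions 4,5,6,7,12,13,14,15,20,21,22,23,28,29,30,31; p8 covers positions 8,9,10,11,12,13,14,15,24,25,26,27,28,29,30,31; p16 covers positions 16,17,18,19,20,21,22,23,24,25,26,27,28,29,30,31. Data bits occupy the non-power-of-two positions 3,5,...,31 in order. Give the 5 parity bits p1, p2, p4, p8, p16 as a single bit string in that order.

01111

Place data bits at non-power-of-two positions: b3=0, b5=1, b6=1, b7=1, b9=0, b10=1, b11=0, b12=1, b13=0, b14=0, b15=1, b17=1, b18=0, b19=0, b20=0, b21=1, b22=1, b23=0, b24=1, b25=0, b26=0, b27=1, b28=0, b29=1, b30=0, b31=1.
p1 = XOR of data positions {3,5,7,9,11,13,15,17,19,21,23,25,27,29,31} = 0⊕1⊕1⊕0⊕0⊕0⊕1⊕1⊕0⊕1⊕0⊕0⊕1⊕1⊕1 = 0
p2 = XOR of data positions {3,6,7,10,11,14,15,18,19,22,23,26,27,30,31} = 0⊕1⊕1⊕1⊕0⊕0⊕1⊕0⊕0⊕1⊕0⊕0⊕1⊕0⊕1 = 1
p4 = XOR of data positions {5,6,7,12,13,14,15,20,21,22,23,28,29,30,31} = 1⊕1⊕1⊕1⊕0⊕0⊕1⊕0⊕1⊕1⊕0⊕0⊕1⊕0⊕1 = 1
p8 = XOR of data positions {9,10,11,12,13,14,15,24,25,26,27,28,29,30,31} = 0⊕1⊕0⊕1⊕0⊕0⊕1⊕1⊕0⊕0⊕1⊕0⊕1⊕0⊕1 = 1
p16 = XOR of data positions {17,18,19,20,21,22,23,24,25,26,27,28,29,30,31} = 1⊕0⊕0⊕0⊕1⊕1⊕0⊕1⊕0⊕0⊕1⊕0⊕1⊕0⊕1 = 1
Parity bits p1,p2,p4,p8,p16 = 01111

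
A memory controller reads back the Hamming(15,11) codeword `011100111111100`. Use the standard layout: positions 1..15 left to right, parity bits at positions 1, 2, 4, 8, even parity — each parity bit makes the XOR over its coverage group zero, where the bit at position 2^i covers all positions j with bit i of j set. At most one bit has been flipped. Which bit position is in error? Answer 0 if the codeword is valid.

s1: b1⊕b3⊕b5⊕b7⊕b9⊕b11⊕b13⊕b15 = 0⊕1⊕0⊕1⊕1⊕1⊕1⊕0 = 1
s2: b2⊕b3⊕b6⊕b7⊕b10⊕b11⊕b14⊕b15 = 1⊕1⊕0⊕1⊕1⊕1⊕0⊕0 = 1
s4: b4⊕b5⊕b6⊕b7⊕b12⊕b13⊕b14⊕b15 = 1⊕0⊕0⊕1⊕1⊕1⊕0⊕0 = 0
s8: b8⊕b9⊕b10⊕b11⊕b12⊕b13⊕b14⊕b15 = 1⊕1⊕1⊕1⊕1⊕1⊕0⊕0 = 0
Syndrome (s8...s1) = 0011 → position 3.

3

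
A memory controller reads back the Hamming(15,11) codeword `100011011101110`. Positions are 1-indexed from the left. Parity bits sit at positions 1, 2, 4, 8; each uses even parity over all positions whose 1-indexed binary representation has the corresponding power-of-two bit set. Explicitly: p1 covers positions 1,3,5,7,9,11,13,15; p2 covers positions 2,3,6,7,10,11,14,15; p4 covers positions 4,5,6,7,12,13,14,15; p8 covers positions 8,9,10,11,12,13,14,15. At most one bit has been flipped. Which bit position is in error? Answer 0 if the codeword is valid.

s1: b1⊕b3⊕b5⊕b7⊕b9⊕b11⊕b13⊕b15 = 1⊕0⊕1⊕0⊕1⊕0⊕1⊕0 = 0
s2: b2⊕b3⊕b6⊕b7⊕b10⊕b11⊕b14⊕b15 = 0⊕0⊕1⊕0⊕1⊕0⊕1⊕0 = 1
s4: b4⊕b5⊕b6⊕b7⊕b12⊕b13⊕b14⊕b15 = 0⊕1⊕1⊕0⊕1⊕1⊕1⊕0 = 1
s8: b8⊕b9⊕b10⊕b11⊕b12⊕b13⊕b14⊕b15 = 1⊕1⊕1⊕0⊕1⊕1⊕1⊕0 = 0
Syndrome (s8...s1) = 0110 → position 6.

6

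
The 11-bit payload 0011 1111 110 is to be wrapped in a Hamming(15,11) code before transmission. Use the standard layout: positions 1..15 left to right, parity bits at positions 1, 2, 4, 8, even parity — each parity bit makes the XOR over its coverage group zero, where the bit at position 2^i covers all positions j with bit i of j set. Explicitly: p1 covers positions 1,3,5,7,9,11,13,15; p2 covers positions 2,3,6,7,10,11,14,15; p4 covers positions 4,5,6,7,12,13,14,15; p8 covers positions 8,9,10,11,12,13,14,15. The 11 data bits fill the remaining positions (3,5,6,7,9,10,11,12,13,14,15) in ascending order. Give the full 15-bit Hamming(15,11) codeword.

Place data bits at non-power-of-two positions: b3=0, b5=0, b6=1, b7=1, b9=1, b10=1, b11=1, b12=1, b13=1, b14=1, b15=0.
p1 = XOR of data positions {3,5,7,9,11,13,15} = 0⊕0⊕1⊕1⊕1⊕1⊕0 = 0
p2 = XOR of data positions {3,6,7,10,11,14,15} = 0⊕1⊕1⊕1⊕1⊕1⊕0 = 1
p4 = XOR of data positions {5,6,7,12,13,14,15} = 0⊕1⊕1⊕1⊕1⊕1⊕0 = 1
p8 = XOR of data positions {9,10,11,12,13,14,15} = 1⊕1⊕1⊕1⊕1⊕1⊕0 = 0
Codeword b1..b15 = 010101101111110

010101101111110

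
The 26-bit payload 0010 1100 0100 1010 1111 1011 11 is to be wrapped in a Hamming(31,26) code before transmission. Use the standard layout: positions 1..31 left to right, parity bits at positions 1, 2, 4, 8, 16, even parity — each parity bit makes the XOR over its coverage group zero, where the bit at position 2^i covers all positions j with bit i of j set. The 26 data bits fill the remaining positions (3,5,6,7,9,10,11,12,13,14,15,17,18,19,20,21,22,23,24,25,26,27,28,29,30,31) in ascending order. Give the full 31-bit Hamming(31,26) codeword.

1101010011000101010101111101111

Place data bits at non-power-of-two positions: b3=0, b5=0, b6=1, b7=0, b9=1, b10=1, b11=0, b12=0, b13=0, b14=1, b15=0, b17=0, b18=1, b19=0, b20=1, b21=0, b22=1, b23=1, b24=1, b25=1, b26=1, b27=0, b28=1, b29=1, b30=1, b31=1.
p1 = XOR of data positions {3,5,7,9,11,13,15,17,19,21,23,25,27,29,31} = 0⊕0⊕0⊕1⊕0⊕0⊕0⊕0⊕0⊕0⊕1⊕1⊕0⊕1⊕1 = 1
p2 = XOR of data positions {3,6,7,10,11,14,15,18,19,22,23,26,27,30,31} = 0⊕1⊕0⊕1⊕0⊕1⊕0⊕1⊕0⊕1⊕1⊕1⊕0⊕1⊕1 = 1
p4 = XOR of data positions {5,6,7,12,13,14,15,20,21,22,23,28,29,30,31} = 0⊕1⊕0⊕0⊕0⊕1⊕0⊕1⊕0⊕1⊕1⊕1⊕1⊕1⊕1 = 1
p8 = XOR of data positions {9,10,11,12,13,14,15,24,25,26,27,28,29,30,31} = 1⊕1⊕0⊕0⊕0⊕1⊕0⊕1⊕1⊕1⊕0⊕1⊕1⊕1⊕1 = 0
p16 = XOR of data positions {17,18,19,20,21,22,23,24,25,26,27,28,29,30,31} = 0⊕1⊕0⊕1⊕0⊕1⊕1⊕1⊕1⊕1⊕0⊕1⊕1⊕1⊕1 = 1
Codeword b1..b31 = 1101010011000101010101111101111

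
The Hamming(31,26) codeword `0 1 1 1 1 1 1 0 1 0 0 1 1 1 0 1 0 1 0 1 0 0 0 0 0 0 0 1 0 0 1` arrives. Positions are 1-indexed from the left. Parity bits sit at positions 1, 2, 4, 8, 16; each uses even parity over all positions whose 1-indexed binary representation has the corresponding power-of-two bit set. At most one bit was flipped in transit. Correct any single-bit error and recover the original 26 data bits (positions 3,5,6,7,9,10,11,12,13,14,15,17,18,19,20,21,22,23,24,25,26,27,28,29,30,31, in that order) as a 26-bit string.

11111001110000100000001001

s1: b1⊕b3⊕b5⊕b7⊕b9⊕b11⊕b13⊕b15⊕b17⊕b19⊕b21⊕b23⊕b25⊕b27⊕b29⊕b31 = 0⊕1⊕1⊕1⊕1⊕0⊕1⊕0⊕0⊕0⊕0⊕0⊕0⊕0⊕0⊕1 = 0
s2: b2⊕b3⊕b6⊕b7⊕b10⊕b11⊕b14⊕b15⊕b18⊕b19⊕b22⊕b23⊕b26⊕b27⊕b30⊕b31 = 1⊕1⊕1⊕1⊕0⊕0⊕1⊕0⊕1⊕0⊕0⊕0⊕0⊕0⊕0⊕1 = 1
s4: b4⊕b5⊕b6⊕b7⊕b12⊕b13⊕b14⊕b15⊕b20⊕b21⊕b22⊕b23⊕b28⊕b29⊕b30⊕b31 = 1⊕1⊕1⊕1⊕1⊕1⊕1⊕0⊕1⊕0⊕0⊕0⊕1⊕0⊕0⊕1 = 0
s8: b8⊕b9⊕b10⊕b11⊕b12⊕b13⊕b14⊕b15⊕b24⊕b25⊕b26⊕b27⊕b28⊕b29⊕b30⊕b31 = 0⊕1⊕0⊕0⊕1⊕1⊕1⊕0⊕0⊕0⊕0⊕0⊕1⊕0⊕0⊕1 = 0
s16: b16⊕b17⊕b18⊕b19⊕b20⊕b21⊕b22⊕b23⊕b24⊕b25⊕b26⊕b27⊕b28⊕b29⊕b30⊕b31 = 1⊕0⊕1⊕0⊕1⊕0⊕0⊕0⊕0⊕0⊕0⊕0⊕1⊕0⊕0⊕1 = 1
Syndrome (s16...s1) = 10010 → position 18.
Flip bit 18: corrected codeword = 0111111010011101000100000001001
Data bits at positions 3,5,6,7,9,10,11,12,13,14,15,17,18,19,20,21,22,23,24,25,26,27,28,29,30,31: 11111001110000100000001001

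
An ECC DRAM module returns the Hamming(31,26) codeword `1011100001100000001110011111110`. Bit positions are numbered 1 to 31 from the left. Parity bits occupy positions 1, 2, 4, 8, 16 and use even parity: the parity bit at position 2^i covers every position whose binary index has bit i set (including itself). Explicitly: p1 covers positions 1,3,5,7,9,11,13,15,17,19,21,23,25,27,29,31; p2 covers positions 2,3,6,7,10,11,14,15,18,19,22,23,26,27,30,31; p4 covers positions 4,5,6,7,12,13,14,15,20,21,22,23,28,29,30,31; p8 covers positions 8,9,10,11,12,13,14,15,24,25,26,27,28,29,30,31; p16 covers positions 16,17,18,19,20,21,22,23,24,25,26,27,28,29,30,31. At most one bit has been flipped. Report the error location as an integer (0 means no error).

15

s1: b1⊕b3⊕b5⊕b7⊕b9⊕b11⊕b13⊕b15⊕b17⊕b19⊕b21⊕b23⊕b25⊕b27⊕b29⊕b31 = 1⊕1⊕1⊕0⊕0⊕1⊕0⊕0⊕0⊕1⊕1⊕0⊕1⊕1⊕1⊕0 = 1
s2: b2⊕b3⊕b6⊕b7⊕b10⊕b11⊕b14⊕b15⊕b18⊕b19⊕b22⊕b23⊕b26⊕b27⊕b30⊕b31 = 0⊕1⊕0⊕0⊕1⊕1⊕0⊕0⊕0⊕1⊕0⊕0⊕1⊕1⊕1⊕0 = 1
s4: b4⊕b5⊕b6⊕b7⊕b12⊕b13⊕b14⊕b15⊕b20⊕b21⊕b22⊕b23⊕b28⊕b29⊕b30⊕b31 = 1⊕1⊕0⊕0⊕0⊕0⊕0⊕0⊕1⊕1⊕0⊕0⊕1⊕1⊕1⊕0 = 1
s8: b8⊕b9⊕b10⊕b11⊕b12⊕b13⊕b14⊕b15⊕b24⊕b25⊕b26⊕b27⊕b28⊕b29⊕b30⊕b31 = 0⊕0⊕1⊕1⊕0⊕0⊕0⊕0⊕1⊕1⊕1⊕1⊕1⊕1⊕1⊕0 = 1
s16: b16⊕b17⊕b18⊕b19⊕b20⊕b21⊕b22⊕b23⊕b24⊕b25⊕b26⊕b27⊕b28⊕b29⊕b30⊕b31 = 0⊕0⊕0⊕1⊕1⊕1⊕0⊕0⊕1⊕1⊕1⊕1⊕1⊕1⊕1⊕0 = 0
Syndrome (s16...s1) = 01111 → position 15.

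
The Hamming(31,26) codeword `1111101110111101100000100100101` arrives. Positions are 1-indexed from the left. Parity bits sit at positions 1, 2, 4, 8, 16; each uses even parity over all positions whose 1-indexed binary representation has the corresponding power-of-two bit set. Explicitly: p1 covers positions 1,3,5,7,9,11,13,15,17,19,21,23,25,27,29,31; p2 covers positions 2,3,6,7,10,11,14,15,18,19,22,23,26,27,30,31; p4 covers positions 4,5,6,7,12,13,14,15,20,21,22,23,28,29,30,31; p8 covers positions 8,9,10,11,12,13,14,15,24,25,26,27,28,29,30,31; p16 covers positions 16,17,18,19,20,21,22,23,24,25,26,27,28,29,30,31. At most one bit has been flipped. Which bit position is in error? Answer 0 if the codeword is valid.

s1: b1⊕b3⊕b5⊕b7⊕b9⊕b11⊕b13⊕b15⊕b17⊕b19⊕b21⊕b23⊕b25⊕b27⊕b29⊕b31 = 1⊕1⊕1⊕1⊕1⊕1⊕1⊕0⊕1⊕0⊕0⊕1⊕0⊕0⊕1⊕1 = 1
s2: b2⊕b3⊕b6⊕b7⊕b10⊕b11⊕b14⊕b15⊕b18⊕b19⊕b22⊕b23⊕b26⊕b27⊕b30⊕b31 = 1⊕1⊕0⊕1⊕0⊕1⊕1⊕0⊕0⊕0⊕0⊕1⊕1⊕0⊕0⊕1 = 0
s4: b4⊕b5⊕b6⊕b7⊕b12⊕b13⊕b14⊕b15⊕b20⊕b21⊕b22⊕b23⊕b28⊕b29⊕b30⊕b31 = 1⊕1⊕0⊕1⊕1⊕1⊕1⊕0⊕0⊕0⊕0⊕1⊕0⊕1⊕0⊕1 = 1
s8: b8⊕b9⊕b10⊕b11⊕b12⊕b13⊕b14⊕b15⊕b24⊕b25⊕b26⊕b27⊕b28⊕b29⊕b30⊕b31 = 1⊕1⊕0⊕1⊕1⊕1⊕1⊕0⊕0⊕0⊕1⊕0⊕0⊕1⊕0⊕1 = 1
s16: b16⊕b17⊕b18⊕b19⊕b20⊕b21⊕b22⊕b23⊕b24⊕b25⊕b26⊕b27⊕b28⊕b29⊕b30⊕b31 = 1⊕1⊕0⊕0⊕0⊕0⊕0⊕1⊕0⊕0⊕1⊕0⊕0⊕1⊕0⊕1 = 0
Syndrome (s16...s1) = 01101 → position 13.

13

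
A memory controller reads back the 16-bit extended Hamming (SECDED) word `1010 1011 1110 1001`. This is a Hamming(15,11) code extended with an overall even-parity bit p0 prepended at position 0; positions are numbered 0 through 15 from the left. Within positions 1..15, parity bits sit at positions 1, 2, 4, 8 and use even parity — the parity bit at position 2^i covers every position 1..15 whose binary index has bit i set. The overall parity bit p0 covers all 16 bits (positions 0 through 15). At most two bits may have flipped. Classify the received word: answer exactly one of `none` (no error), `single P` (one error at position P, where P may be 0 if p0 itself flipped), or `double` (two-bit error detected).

double

s1: b1⊕b3⊕b5⊕b7⊕b9⊕b11⊕b13⊕b15 = 0⊕0⊕0⊕1⊕1⊕0⊕0⊕1 = 1
s2: b2⊕b3⊕b6⊕b7⊕b10⊕b11⊕b14⊕b15 = 1⊕0⊕1⊕1⊕1⊕0⊕0⊕1 = 1
s4: b4⊕b5⊕b6⊕b7⊕b12⊕b13⊕b14⊕b15 = 1⊕0⊕1⊕1⊕1⊕0⊕0⊕1 = 1
s8: b8⊕b9⊕b10⊕b11⊕b12⊕b13⊕b14⊕b15 = 1⊕1⊕1⊕0⊕1⊕0⊕0⊕1 = 1
Syndrome (s8...s1) = 1111 → position 15.
Overall parity (XOR of all 16 bits, including p0): 1⊕0⊕1⊕0⊕1⊕0⊕1⊕1⊕1⊕1⊕1⊕0⊕1⊕0⊕0⊕1 = 0
Overall=0, syndrome position=15 → double-bit error detected (uncorrectable).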